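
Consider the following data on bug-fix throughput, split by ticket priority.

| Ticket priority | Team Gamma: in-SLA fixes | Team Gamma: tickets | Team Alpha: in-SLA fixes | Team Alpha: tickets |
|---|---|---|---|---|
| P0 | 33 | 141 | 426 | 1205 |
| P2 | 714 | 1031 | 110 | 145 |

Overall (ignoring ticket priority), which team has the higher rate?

P0: Team Gamma 33/141 = 23.4%, Team Alpha 426/1205 = 35.4% → Team Alpha
P2: Team Gamma 714/1031 = 69.3%, Team Alpha 110/145 = 75.9% → Team Alpha
Overall: Team Gamma 747/1172 = 63.7%, Team Alpha 536/1350 = 39.7% → Team Gamma
(Team Alpha wins every ticket group but Team Gamma wins overall — Team Alpha's tickets skew toward the low-rate P0 group.)

Team Gamma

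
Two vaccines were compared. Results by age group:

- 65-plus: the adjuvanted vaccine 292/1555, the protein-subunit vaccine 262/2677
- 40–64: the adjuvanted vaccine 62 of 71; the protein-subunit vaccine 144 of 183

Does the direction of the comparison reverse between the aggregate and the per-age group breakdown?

65-plus: the adjuvanted vaccine 292/1555 = 18.8%, the protein-subunit vaccine 262/2677 = 9.8% → the adjuvanted vaccine
40–64: the adjuvanted vaccine 62/71 = 87.3%, the protein-subunit vaccine 144/183 = 78.7% → the adjuvanted vaccine
Overall: the adjuvanted vaccine 354/1626 = 21.8%, the protein-subunit vaccine 406/2860 = 14.2% → the adjuvanted vaccine
The adjuvanted vaccine wins overall and in every age group — no reversal.

No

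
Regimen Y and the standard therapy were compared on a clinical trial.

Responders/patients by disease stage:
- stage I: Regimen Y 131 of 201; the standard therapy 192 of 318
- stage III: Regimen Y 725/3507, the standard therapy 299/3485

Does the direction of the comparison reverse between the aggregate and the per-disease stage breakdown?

No

Stage I: Regimen Y 131/201 = 65.2%, the standard therapy 192/318 = 60.4% → Regimen Y
Stage III: Regimen Y 725/3507 = 20.7%, the standard therapy 299/3485 = 8.6% → Regimen Y
Overall: Regimen Y 856/3708 = 23.1%, the standard therapy 491/3803 = 12.9% → Regimen Y
Regimen Y wins overall and in every disease group — no reversal.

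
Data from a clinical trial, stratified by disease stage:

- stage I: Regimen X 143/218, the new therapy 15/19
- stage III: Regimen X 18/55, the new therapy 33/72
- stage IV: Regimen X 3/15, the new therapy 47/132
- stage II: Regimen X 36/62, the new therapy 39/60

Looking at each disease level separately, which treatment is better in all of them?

Stage I: Regimen X 143/218 = 65.6%, the new therapy 15/19 = 78.9% → the new therapy
Stage III: Regimen X 18/55 = 32.7%, the new therapy 33/72 = 45.8% → the new therapy
Stage IV: Regimen X 3/15 = 20.0%, the new therapy 47/132 = 35.6% → the new therapy
Stage II: Regimen X 36/62 = 58.1%, the new therapy 39/60 = 65.0% → the new therapy
The new therapy has the higher rate in all 4 groups.

the new therapy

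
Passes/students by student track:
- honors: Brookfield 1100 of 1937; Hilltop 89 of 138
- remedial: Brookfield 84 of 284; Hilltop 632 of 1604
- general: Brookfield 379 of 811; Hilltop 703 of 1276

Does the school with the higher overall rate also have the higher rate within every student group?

Honors: Brookfield 1100/1937 = 56.8%, Hilltop 89/138 = 64.5% → Hilltop
Remedial: Brookfield 84/284 = 29.6%, Hilltop 632/1604 = 39.4% → Hilltop
General: Brookfield 379/811 = 46.7%, Hilltop 703/1276 = 55.1% → Hilltop
Overall: Brookfield 1563/3032 = 51.6%, Hilltop 1424/3018 = 47.2% → Brookfield
Hilltop wins each student group but Brookfield wins overall — the comparison reverses. Hilltop's students skew toward remedial, which has a lower base rate.

No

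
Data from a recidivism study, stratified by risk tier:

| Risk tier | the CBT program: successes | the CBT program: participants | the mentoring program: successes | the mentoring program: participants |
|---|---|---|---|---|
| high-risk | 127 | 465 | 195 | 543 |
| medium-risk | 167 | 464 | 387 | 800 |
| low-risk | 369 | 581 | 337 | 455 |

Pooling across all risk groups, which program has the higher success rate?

High-risk: the CBT program 127/465 = 27.3%, the mentoring program 195/543 = 35.9% → the mentoring program
Medium-risk: the CBT program 167/464 = 36.0%, the mentoring program 387/800 = 48.4% → the mentoring program
Low-risk: the CBT program 369/581 = 63.5%, the mentoring program 337/455 = 74.1% → the mentoring program
Overall: the CBT program 663/1510 = 43.9%, the mentoring program 919/1798 = 51.1% → the mentoring program

the mentoring program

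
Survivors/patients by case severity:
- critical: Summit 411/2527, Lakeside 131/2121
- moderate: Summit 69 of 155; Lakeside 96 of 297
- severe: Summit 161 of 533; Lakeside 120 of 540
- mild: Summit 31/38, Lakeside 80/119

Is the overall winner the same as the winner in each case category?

Yes

Critical: Summit 411/2527 = 16.3%, Lakeside 131/2121 = 6.2% → Summit
Moderate: Summit 69/155 = 44.5%, Lakeside 96/297 = 32.3% → Summit
Severe: Summit 161/533 = 30.2%, Lakeside 120/540 = 22.2% → Summit
Mild: Summit 31/38 = 81.6%, Lakeside 80/119 = 67.2% → Summit
Overall: Summit 672/3253 = 20.7%, Lakeside 427/3077 = 13.9% → Summit
Summit wins overall and in every case group — no reversal.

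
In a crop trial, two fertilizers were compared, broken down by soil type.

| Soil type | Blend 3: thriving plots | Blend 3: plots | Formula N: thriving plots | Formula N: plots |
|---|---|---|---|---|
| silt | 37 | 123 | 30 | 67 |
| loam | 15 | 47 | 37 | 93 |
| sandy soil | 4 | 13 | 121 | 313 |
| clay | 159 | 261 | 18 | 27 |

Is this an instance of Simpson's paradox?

Silt: Blend 3 37/123 = 30.1%, Formula N 30/67 = 44.8% → Formula N
Loam: Blend 3 15/47 = 31.9%, Formula N 37/93 = 39.8% → Formula N
Sandy soil: Blend 3 4/13 = 30.8%, Formula N 121/313 = 38.7% → Formula N
Clay: Blend 3 159/261 = 60.9%, Formula N 18/27 = 66.7% → Formula N
Overall: Blend 3 215/444 = 48.4%, Formula N 206/500 = 41.2% → Blend 3
Formula N wins each soil group but Blend 3 wins overall — the comparison reverses. Formula N's plots skew toward sandy soil, which has a lower base rate.

Yes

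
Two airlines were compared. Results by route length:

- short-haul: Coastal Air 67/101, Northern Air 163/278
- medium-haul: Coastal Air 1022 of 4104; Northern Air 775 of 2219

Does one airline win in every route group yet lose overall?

Short-haul: Coastal Air 67/101 = 66.3%, Northern Air 163/278 = 58.6% → Coastal Air
Medium-haul: Coastal Air 1022/4104 = 24.9%, Northern Air 775/2219 = 34.9% → Northern Air
Overall: Coastal Air 1089/4205 = 25.9%, Northern Air 938/2497 = 37.6% → Northern Air
Neither sweeps: Coastal Air wins 1 of 2 groups, Northern Air wins 1. Northern Air wins overall but not every group — no Simpson reversal.

No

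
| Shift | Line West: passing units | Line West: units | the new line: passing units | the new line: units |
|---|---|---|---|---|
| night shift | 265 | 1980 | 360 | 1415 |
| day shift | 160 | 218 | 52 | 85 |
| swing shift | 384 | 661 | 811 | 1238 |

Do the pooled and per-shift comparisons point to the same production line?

Night shift: Line West 265/1980 = 13.4%, the new line 360/1415 = 25.4% → the new line
Day shift: Line West 160/218 = 73.4%, the new line 52/85 = 61.2% → Line West
Swing shift: Line West 384/661 = 58.1%, the new line 811/1238 = 65.5% → the new line
Overall: Line West 809/2859 = 28.3%, the new line 1223/2738 = 44.7% → the new line
Neither sweeps: Line West wins 1 of 3 groups, the new line wins 2. The new line wins overall but not every group — no Simpson reversal.

No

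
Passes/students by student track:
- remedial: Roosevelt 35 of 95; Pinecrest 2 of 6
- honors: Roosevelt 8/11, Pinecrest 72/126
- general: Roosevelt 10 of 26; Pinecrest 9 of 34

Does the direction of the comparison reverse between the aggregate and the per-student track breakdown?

Yes

Remedial: Roosevelt 35/95 = 36.8%, Pinecrest 2/6 = 33.3% → Roosevelt
Honors: Roosevelt 8/11 = 72.7%, Pinecrest 72/126 = 57.1% → Roosevelt
General: Roosevelt 10/26 = 38.5%, Pinecrest 9/34 = 26.5% → Roosevelt
Overall: Roosevelt 53/132 = 40.2%, Pinecrest 83/166 = 50.0% → Pinecrest
Roosevelt wins each student group but Pinecrest wins overall — the comparison reverses. Roosevelt's students skew toward remedial, which has a lower base rate.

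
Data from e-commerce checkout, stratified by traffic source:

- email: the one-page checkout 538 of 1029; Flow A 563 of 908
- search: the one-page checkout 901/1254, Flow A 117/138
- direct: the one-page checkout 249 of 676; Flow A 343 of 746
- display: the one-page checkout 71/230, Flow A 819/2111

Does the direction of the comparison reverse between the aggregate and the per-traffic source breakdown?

Email: the one-page checkout 538/1029 = 52.3%, Flow A 563/908 = 62.0% → Flow A
Search: the one-page checkout 901/1254 = 71.9%, Flow A 117/138 = 84.8% → Flow A
Direct: the one-page checkout 249/676 = 36.8%, Flow A 343/746 = 46.0% → Flow A
Display: the one-page checkout 71/230 = 30.9%, Flow A 819/2111 = 38.8% → Flow A
Overall: the one-page checkout 1759/3189 = 55.2%, Flow A 1842/3903 = 47.2% → the one-page checkout
Flow A wins each traffic group but the one-page checkout wins overall — the comparison reverses. Flow A's sessions skew toward display, which has a lower base rate.

Yes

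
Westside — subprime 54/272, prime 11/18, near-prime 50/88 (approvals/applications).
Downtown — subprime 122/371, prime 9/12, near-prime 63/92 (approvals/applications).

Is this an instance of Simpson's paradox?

Subprime: Westside 54/272 = 19.9%, Downtown 122/371 = 32.9% → Downtown
Prime: Westside 11/18 = 61.1%, Downtown 9/12 = 75.0% → Downtown
Near-prime: Westside 50/88 = 56.8%, Downtown 63/92 = 68.5% → Downtown
Overall: Westside 115/378 = 30.4%, Downtown 194/475 = 40.8% → Downtown
Downtown wins overall and in every credit group — no reversal.

No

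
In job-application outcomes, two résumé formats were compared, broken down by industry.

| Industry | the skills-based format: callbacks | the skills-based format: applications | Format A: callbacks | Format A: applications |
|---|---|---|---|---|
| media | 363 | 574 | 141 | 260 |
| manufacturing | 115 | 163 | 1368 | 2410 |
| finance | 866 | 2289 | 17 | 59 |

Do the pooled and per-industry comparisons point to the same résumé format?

No

Media: the skills-based format 363/574 = 63.2%, Format A 141/260 = 54.2% → the skills-based format
Manufacturing: the skills-based format 115/163 = 70.6%, Format A 1368/2410 = 56.8% → the skills-based format
Finance: the skills-based format 866/2289 = 37.8%, Format A 17/59 = 28.8% → the skills-based format
Overall: the skills-based format 1344/3026 = 44.4%, Format A 1526/2729 = 55.9% → Format A
The skills-based format wins each industry group but Format A wins overall — the comparison reverses. The skills-based format's applications skew toward finance, which has a lower base rate.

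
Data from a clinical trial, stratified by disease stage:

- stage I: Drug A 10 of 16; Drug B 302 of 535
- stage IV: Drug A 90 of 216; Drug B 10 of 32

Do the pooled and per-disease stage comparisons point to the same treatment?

Stage I: Drug A 10/16 = 62.5%, Drug B 302/535 = 56.4% → Drug A
Stage IV: Drug A 90/216 = 41.7%, Drug B 10/32 = 31.2% → Drug A
Overall: Drug A 100/232 = 43.1%, Drug B 312/567 = 55.0% → Drug B
Drug A wins each disease group but Drug B wins overall — the comparison reverses. Drug A's patients skew toward stage IV, which has a lower base rate.

No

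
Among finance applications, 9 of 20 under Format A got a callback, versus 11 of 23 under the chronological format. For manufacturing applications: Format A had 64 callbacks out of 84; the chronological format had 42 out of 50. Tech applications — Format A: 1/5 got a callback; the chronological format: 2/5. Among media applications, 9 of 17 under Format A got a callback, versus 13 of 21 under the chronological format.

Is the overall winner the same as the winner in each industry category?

Finance: Format A 9/20 = 45.0%, the chronological format 11/23 = 47.8% → the chronological format
Manufacturing: Format A 64/84 = 76.2%, the chronological format 42/50 = 84.0% → the chronological format
Tech: Format A 1/5 = 20.0%, the chronological format 2/5 = 40.0% → the chronological format
Media: Format A 9/17 = 52.9%, the chronological format 13/21 = 61.9% → the chronological format
Overall: Format A 83/126 = 65.9%, the chronological format 68/99 = 68.7% → the chronological format
The chronological format wins overall and in every industry group — no reversal.

Yes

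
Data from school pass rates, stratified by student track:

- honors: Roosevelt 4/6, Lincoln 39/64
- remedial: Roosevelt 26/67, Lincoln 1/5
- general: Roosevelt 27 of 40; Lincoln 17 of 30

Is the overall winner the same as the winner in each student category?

Honors: Roosevelt 4/6 = 66.7%, Lincoln 39/64 = 60.9% → Roosevelt
Remedial: Roosevelt 26/67 = 38.8%, Lincoln 1/5 = 20.0% → Roosevelt
General: Roosevelt 27/40 = 67.5%, Lincoln 17/30 = 56.7% → Roosevelt
Overall: Roosevelt 57/113 = 50.4%, Lincoln 57/99 = 57.6% → Lincoln
Roosevelt wins each student group but Lincoln wins overall — the comparison reverses. Roosevelt's students skew toward remedial, which has a lower base rate.

No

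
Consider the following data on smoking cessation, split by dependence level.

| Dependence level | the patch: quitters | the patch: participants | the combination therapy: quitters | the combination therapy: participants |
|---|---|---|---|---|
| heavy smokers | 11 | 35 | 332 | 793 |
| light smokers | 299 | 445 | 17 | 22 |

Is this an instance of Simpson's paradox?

Yes

Heavy smokers: the patch 11/35 = 31.4%, the combination therapy 332/793 = 41.9% → the combination therapy
Light smokers: the patch 299/445 = 67.2%, the combination therapy 17/22 = 77.3% → the combination therapy
Overall: the patch 310/480 = 64.6%, the combination therapy 349/815 = 42.8% → the patch
The combination therapy wins each dependence group but the patch wins overall — the comparison reverses. The combination therapy's participants skew toward heavy smokers, which has a lower base rate.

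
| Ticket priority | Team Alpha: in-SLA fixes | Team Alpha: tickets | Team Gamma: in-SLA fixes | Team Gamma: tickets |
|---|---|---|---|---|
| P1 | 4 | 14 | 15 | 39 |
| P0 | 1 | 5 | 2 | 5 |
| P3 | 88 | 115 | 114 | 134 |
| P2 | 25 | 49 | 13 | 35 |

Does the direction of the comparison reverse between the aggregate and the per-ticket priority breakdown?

No

P1: Team Alpha 4/14 = 28.6%, Team Gamma 15/39 = 38.5% → Team Gamma
P0: Team Alpha 1/5 = 20.0%, Team Gamma 2/5 = 40.0% → Team Gamma
P3: Team Alpha 88/115 = 76.5%, Team Gamma 114/134 = 85.1% → Team Gamma
P2: Team Alpha 25/49 = 51.0%, Team Gamma 13/35 = 37.1% → Team Alpha
Overall: Team Alpha 118/183 = 64.5%, Team Gamma 144/213 = 67.6% → Team Gamma
Neither sweeps: Team Alpha wins 1 of 4 groups, Team Gamma wins 3. Team Gamma wins overall but not every group — no Simpson reversal.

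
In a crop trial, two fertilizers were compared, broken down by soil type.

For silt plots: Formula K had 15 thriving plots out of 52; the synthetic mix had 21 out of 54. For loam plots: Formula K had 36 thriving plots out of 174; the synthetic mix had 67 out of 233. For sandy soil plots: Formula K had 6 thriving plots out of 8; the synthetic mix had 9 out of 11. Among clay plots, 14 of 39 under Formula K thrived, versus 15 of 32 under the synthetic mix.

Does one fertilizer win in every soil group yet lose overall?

Silt: Formula K 15/52 = 28.8%, the synthetic mix 21/54 = 38.9% → the synthetic mix
Loam: Formula K 36/174 = 20.7%, the synthetic mix 67/233 = 28.8% → the synthetic mix
Sandy soil: Formula K 6/8 = 75.0%, the synthetic mix 9/11 = 81.8% → the synthetic mix
Clay: Formula K 14/39 = 35.9%, the synthetic mix 15/32 = 46.9% → the synthetic mix
Overall: Formula K 71/273 = 26.0%, the synthetic mix 112/330 = 33.9% → the synthetic mix
The synthetic mix wins overall and in every soil group — no reversal.

No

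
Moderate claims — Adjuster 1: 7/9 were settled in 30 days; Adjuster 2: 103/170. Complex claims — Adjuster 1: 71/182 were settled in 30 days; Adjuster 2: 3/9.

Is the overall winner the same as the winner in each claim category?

No

Moderate: Adjuster 1 7/9 = 77.8%, Adjuster 2 103/170 = 60.6% → Adjuster 1
Complex: Adjuster 1 71/182 = 39.0%, Adjuster 2 3/9 = 33.3% → Adjuster 1
Overall: Adjuster 1 78/191 = 40.8%, Adjuster 2 106/179 = 59.2% → Adjuster 2
Adjuster 1 wins each claim group but Adjuster 2 wins overall — the comparison reverses. Adjuster 1's claims skew toward complex, which has a lower base rate.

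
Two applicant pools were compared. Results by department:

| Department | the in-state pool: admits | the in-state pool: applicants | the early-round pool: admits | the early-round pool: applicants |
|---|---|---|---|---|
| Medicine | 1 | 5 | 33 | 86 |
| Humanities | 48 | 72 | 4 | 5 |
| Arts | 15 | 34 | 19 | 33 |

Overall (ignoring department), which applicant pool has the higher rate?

the in-state pool

Medicine: the in-state pool 1/5 = 20.0%, the early-round pool 33/86 = 38.4% → the early-round pool
Humanities: the in-state pool 48/72 = 66.7%, the early-round pool 4/5 = 80.0% → the early-round pool
Arts: the in-state pool 15/34 = 44.1%, the early-round pool 19/33 = 57.6% → the early-round pool
Overall: the in-state pool 64/111 = 57.7%, the early-round pool 56/124 = 45.2% → the in-state pool
(The early-round pool wins every department group but the in-state pool wins overall — the early-round pool's applicants skew toward the low-rate Medicine group.)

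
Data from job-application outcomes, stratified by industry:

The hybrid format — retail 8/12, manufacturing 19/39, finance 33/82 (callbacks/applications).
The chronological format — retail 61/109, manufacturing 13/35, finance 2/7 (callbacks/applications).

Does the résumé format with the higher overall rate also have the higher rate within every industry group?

No

Retail: the hybrid format 8/12 = 66.7%, the chronological format 61/109 = 56.0% → the hybrid format
Manufacturing: the hybrid format 19/39 = 48.7%, the chronological format 13/35 = 37.1% → the hybrid format
Finance: the hybrid format 33/82 = 40.2%, the chronological format 2/7 = 28.6% → the hybrid format
Overall: the hybrid format 60/133 = 45.1%, the chronological format 76/151 = 50.3% → the chronological format
The hybrid format wins each industry group but the chronological format wins overall — the comparison reverses. The hybrid format's applications skew toward finance, which has a lower base rate.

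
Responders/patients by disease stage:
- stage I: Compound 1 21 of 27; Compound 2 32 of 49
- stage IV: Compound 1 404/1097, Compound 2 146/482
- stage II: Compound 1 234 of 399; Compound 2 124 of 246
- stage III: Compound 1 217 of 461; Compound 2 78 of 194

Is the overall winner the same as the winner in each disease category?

Yes

Stage I: Compound 1 21/27 = 77.8%, Compound 2 32/49 = 65.3% → Compound 1
Stage IV: Compound 1 404/1097 = 36.8%, Compound 2 146/482 = 30.3% → Compound 1
Stage II: Compound 1 234/399 = 58.6%, Compound 2 124/246 = 50.4% → Compound 1
Stage III: Compound 1 217/461 = 47.1%, Compound 2 78/194 = 40.2% → Compound 1
Overall: Compound 1 876/1984 = 44.2%, Compound 2 380/971 = 39.1% → Compound 1
Compound 1 wins overall and in every disease group — no reversal.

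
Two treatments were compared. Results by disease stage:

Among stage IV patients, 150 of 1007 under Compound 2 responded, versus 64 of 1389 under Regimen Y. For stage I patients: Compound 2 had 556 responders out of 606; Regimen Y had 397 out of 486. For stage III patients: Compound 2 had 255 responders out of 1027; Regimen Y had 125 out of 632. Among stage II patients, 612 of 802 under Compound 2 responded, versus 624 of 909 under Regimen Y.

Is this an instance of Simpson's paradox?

Stage IV: Compound 2 150/1007 = 14.9%, Regimen Y 64/1389 = 4.6% → Compound 2
Stage I: Compound 2 556/606 = 91.7%, Regimen Y 397/486 = 81.7% → Compound 2
Stage III: Compound 2 255/1027 = 24.8%, Regimen Y 125/632 = 19.8% → Compound 2
Stage II: Compound 2 612/802 = 76.3%, Regimen Y 624/909 = 68.6% → Compound 2
Overall: Compound 2 1573/3442 = 45.7%, Regimen Y 1210/3416 = 35.4% → Compound 2
Compound 2 wins overall and in every disease group — no reversal.

No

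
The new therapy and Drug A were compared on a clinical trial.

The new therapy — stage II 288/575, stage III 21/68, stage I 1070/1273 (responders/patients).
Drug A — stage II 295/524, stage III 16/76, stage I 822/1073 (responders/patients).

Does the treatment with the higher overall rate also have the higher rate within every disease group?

No

Stage II: the new therapy 288/575 = 50.1%, Drug A 295/524 = 56.3% → Drug A
Stage III: the new therapy 21/68 = 30.9%, Drug A 16/76 = 21.1% → the new therapy
Stage I: the new therapy 1070/1273 = 84.1%, Drug A 822/1073 = 76.6% → the new therapy
Overall: the new therapy 1379/1916 = 72.0%, Drug A 1133/1673 = 67.7% → the new therapy
Neither sweeps: the new therapy wins 2 of 3 groups, Drug A wins 1. The new therapy wins overall but not every group — no Simpson reversal.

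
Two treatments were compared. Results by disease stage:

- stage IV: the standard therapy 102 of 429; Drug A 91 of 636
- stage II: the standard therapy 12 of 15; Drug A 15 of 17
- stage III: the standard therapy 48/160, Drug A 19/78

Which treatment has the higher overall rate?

Stage IV: the standard therapy 102/429 = 23.8%, Drug A 91/636 = 14.3% → the standard therapy
Stage II: the standard therapy 12/15 = 80.0%, Drug A 15/17 = 88.2% → Drug A
Stage III: the standard therapy 48/160 = 30.0%, Drug A 19/78 = 24.4% → the standard therapy
Overall: the standard therapy 162/604 = 26.8%, Drug A 125/731 = 17.1% → the standard therapy
(Neither sweeps every disease group, but the standard therapy has the higher pooled rate.)

the standard therapy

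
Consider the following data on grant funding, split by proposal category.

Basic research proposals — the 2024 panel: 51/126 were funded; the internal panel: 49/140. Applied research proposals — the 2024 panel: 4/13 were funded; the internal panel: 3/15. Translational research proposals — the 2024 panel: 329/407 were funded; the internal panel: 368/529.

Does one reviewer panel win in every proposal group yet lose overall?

No

Basic research: the 2024 panel 51/126 = 40.5%, the internal panel 49/140 = 35.0% → the 2024 panel
Applied research: the 2024 panel 4/13 = 30.8%, the internal panel 3/15 = 20.0% → the 2024 panel
Translational research: the 2024 panel 329/407 = 80.8%, the internal panel 368/529 = 69.6% → the 2024 panel
Overall: the 2024 panel 384/546 = 70.3%, the internal panel 420/684 = 61.4% → the 2024 panel
The 2024 panel wins overall and in every proposal group — no reversal.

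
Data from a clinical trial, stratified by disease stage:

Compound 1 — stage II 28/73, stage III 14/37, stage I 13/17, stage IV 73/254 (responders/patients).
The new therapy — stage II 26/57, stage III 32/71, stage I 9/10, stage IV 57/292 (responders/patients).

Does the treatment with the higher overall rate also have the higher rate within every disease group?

Stage II: Compound 1 28/73 = 38.4%, the new therapy 26/57 = 45.6% → the new therapy
Stage III: Compound 1 14/37 = 37.8%, the new therapy 32/71 = 45.1% → the new therapy
Stage I: Compound 1 13/17 = 76.5%, the new therapy 9/10 = 90.0% → the new therapy
Stage IV: Compound 1 73/254 = 28.7%, the new therapy 57/292 = 19.5% → Compound 1
Overall: Compound 1 128/381 = 33.6%, the new therapy 124/430 = 28.8% → Compound 1
Neither sweeps: Compound 1 wins 1 of 4 groups, the new therapy wins 3. Compound 1 wins overall but not every group — no Simpson reversal.

No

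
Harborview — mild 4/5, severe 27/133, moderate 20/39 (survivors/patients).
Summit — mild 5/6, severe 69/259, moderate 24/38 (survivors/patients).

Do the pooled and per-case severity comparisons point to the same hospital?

Mild: Harborview 4/5 = 80.0%, Summit 5/6 = 83.3% → Summit
Severe: Harborview 27/133 = 20.3%, Summit 69/259 = 26.6% → Summit
Moderate: Harborview 20/39 = 51.3%, Summit 24/38 = 63.2% → Summit
Overall: Harborview 51/177 = 28.8%, Summit 98/303 = 32.3% → Summit
Summit wins overall and in every case group — no reversal.

Yes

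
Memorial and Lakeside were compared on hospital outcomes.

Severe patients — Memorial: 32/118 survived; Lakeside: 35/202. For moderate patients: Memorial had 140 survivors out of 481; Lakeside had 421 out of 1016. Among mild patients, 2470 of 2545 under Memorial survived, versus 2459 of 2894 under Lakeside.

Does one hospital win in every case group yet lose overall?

No

Severe: Memorial 32/118 = 27.1%, Lakeside 35/202 = 17.3% → Memorial
Moderate: Memorial 140/481 = 29.1%, Lakeside 421/1016 = 41.4% → Lakeside
Mild: Memorial 2470/2545 = 97.1%, Lakeside 2459/2894 = 85.0% → Memorial
Overall: Memorial 2642/3144 = 84.0%, Lakeside 2915/4112 = 70.9% → Memorial
Neither sweeps: Memorial wins 2 of 3 groups, Lakeside wins 1. Memorial wins overall but not every group — no Simpson reversal.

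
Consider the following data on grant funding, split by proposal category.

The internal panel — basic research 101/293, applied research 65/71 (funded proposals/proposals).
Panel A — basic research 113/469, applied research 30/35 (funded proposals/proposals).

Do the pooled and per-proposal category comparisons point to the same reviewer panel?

Yes

Basic research: the internal panel 101/293 = 34.5%, Panel A 113/469 = 24.1% → the internal panel
Applied research: the internal panel 65/71 = 91.5%, Panel A 30/35 = 85.7% → the internal panel
Overall: the internal panel 166/364 = 45.6%, Panel A 143/504 = 28.4% → the internal panel
The internal panel wins overall and in every proposal group — no reversal.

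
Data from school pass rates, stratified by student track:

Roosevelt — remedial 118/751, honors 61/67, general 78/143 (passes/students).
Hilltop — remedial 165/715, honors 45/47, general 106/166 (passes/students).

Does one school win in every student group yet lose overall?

No

Remedial: Roosevelt 118/751 = 15.7%, Hilltop 165/715 = 23.1% → Hilltop
Honors: Roosevelt 61/67 = 91.0%, Hilltop 45/47 = 95.7% → Hilltop
General: Roosevelt 78/143 = 54.5%, Hilltop 106/166 = 63.9% → Hilltop
Overall: Roosevelt 257/961 = 26.7%, Hilltop 316/928 = 34.1% → Hilltop
Hilltop wins overall and in every student group — no reversal.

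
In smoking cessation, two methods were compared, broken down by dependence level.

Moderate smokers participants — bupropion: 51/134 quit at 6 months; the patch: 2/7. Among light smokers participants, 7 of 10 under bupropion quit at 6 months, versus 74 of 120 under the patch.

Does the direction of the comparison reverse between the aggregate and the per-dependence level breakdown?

Yes

Moderate smokers: bupropion 51/134 = 38.1%, the patch 2/7 = 28.6% → bupropion
Light smokers: bupropion 7/10 = 70.0%, the patch 74/120 = 61.7% → bupropion
Overall: bupropion 58/144 = 40.3%, the patch 76/127 = 59.8% → the patch
Bupropion wins each dependence group but the patch wins overall — the comparison reverses. Bupropion's participants skew toward moderate smokers, which has a lower base rate.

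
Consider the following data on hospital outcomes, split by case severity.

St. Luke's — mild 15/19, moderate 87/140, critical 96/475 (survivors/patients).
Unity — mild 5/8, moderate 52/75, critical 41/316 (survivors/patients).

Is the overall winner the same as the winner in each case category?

No

Mild: St. Luke's 15/19 = 78.9%, Unity 5/8 = 62.5% → St. Luke's
Moderate: St. Luke's 87/140 = 62.1%, Unity 52/75 = 69.3% → Unity
Critical: St. Luke's 96/475 = 20.2%, Unity 41/316 = 13.0% → St. Luke's
Overall: St. Luke's 198/634 = 31.2%, Unity 98/399 = 24.6% → St. Luke's
Neither sweeps: St. Luke's wins 2 of 3 groups, Unity wins 1. St. Luke's wins overall but not every group — no Simpson reversal.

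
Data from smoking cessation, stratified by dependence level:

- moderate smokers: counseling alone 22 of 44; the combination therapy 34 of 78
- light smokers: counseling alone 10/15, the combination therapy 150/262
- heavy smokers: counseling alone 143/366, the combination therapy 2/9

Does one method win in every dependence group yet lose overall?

Yes

Moderate smokers: counseling alone 22/44 = 50.0%, the combination therapy 34/78 = 43.6% → counseling alone
Light smokers: counseling alone 10/15 = 66.7%, the combination therapy 150/262 = 57.3% → counseling alone
Heavy smokers: counseling alone 143/366 = 39.1%, the combination therapy 2/9 = 22.2% → counseling alone
Overall: counseling alone 175/425 = 41.2%, the combination therapy 186/349 = 53.3% → the combination therapy
Counseling alone wins each dependence group but the combination therapy wins overall — the comparison reverses. Counseling alone's participants skew toward heavy smokers, which has a lower base rate.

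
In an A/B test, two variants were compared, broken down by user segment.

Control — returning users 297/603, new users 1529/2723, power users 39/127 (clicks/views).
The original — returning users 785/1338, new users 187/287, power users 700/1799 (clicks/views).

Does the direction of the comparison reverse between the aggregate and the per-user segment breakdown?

Returning users: Control 297/603 = 49.3%, the original 785/1338 = 58.7% → the original
New users: Control 1529/2723 = 56.2%, the original 187/287 = 65.2% → the original
Power users: Control 39/127 = 30.7%, the original 700/1799 = 38.9% → the original
Overall: Control 1865/3453 = 54.0%, the original 1672/3424 = 48.8% → Control
The original wins each user group but Control wins overall — the comparison reverses. The original's views skew toward power users, which has a lower base rate.

Yes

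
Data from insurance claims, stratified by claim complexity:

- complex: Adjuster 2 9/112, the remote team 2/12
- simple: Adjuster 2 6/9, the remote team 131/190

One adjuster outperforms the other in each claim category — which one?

Complex: Adjuster 2 9/112 = 8.0%, the remote team 2/12 = 16.7% → the remote team
Simple: Adjuster 2 6/9 = 66.7%, the remote team 131/190 = 68.9% → the remote team
The remote team has the higher rate in both groups.

the remote team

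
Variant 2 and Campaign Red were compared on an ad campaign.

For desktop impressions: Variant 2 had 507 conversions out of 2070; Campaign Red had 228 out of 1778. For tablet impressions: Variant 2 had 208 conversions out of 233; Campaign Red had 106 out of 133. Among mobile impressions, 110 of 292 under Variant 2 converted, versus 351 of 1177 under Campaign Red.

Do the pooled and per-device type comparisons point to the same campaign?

Desktop: Variant 2 507/2070 = 24.5%, Campaign Red 228/1778 = 12.8% → Variant 2
Tablet: Variant 2 208/233 = 89.3%, Campaign Red 106/133 = 79.7% → Variant 2
Mobile: Variant 2 110/292 = 37.7%, Campaign Red 351/1177 = 29.8% → Variant 2
Overall: Variant 2 825/2595 = 31.8%, Campaign Red 685/3088 = 22.2% → Variant 2
Variant 2 wins overall and in every device group — no reversal.

Yes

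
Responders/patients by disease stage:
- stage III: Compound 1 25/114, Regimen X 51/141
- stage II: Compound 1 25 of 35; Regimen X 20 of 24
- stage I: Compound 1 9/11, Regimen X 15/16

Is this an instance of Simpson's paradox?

No

Stage III: Compound 1 25/114 = 21.9%, Regimen X 51/141 = 36.2% → Regimen X
Stage II: Compound 1 25/35 = 71.4%, Regimen X 20/24 = 83.3% → Regimen X
Stage I: Compound 1 9/11 = 81.8%, Regimen X 15/16 = 93.8% → Regimen X
Overall: Compound 1 59/160 = 36.9%, Regimen X 86/181 = 47.5% → Regimen X
Regimen X wins overall and in every disease group — no reversal.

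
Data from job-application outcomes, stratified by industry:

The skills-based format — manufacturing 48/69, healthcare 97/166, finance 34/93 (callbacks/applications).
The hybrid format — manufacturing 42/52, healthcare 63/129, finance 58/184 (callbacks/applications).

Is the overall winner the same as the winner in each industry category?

No

Manufacturing: the skills-based format 48/69 = 69.6%, the hybrid format 42/52 = 80.8% → the hybrid format
Healthcare: the skills-based format 97/166 = 58.4%, the hybrid format 63/129 = 48.8% → the skills-based format
Finance: the skills-based format 34/93 = 36.6%, the hybrid format 58/184 = 31.5% → the skills-based format
Overall: the skills-based format 179/328 = 54.6%, the hybrid format 163/365 = 44.7% → the skills-based format
Neither sweeps: the skills-based format wins 2 of 3 groups, the hybrid format wins 1. The skills-based format wins overall but not every group — no Simpson reversal.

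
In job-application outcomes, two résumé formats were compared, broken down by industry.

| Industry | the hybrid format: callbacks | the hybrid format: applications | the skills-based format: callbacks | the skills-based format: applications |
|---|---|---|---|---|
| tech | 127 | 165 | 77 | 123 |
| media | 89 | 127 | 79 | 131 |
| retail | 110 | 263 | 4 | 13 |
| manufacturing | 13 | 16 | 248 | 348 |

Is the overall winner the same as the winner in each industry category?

No

Tech: the hybrid format 127/165 = 77.0%, the skills-based format 77/123 = 62.6% → the hybrid format
Media: the hybrid format 89/127 = 70.1%, the skills-based format 79/131 = 60.3% → the hybrid format
Retail: the hybrid format 110/263 = 41.8%, the skills-based format 4/13 = 30.8% → the hybrid format
Manufacturing: the hybrid format 13/16 = 81.2%, the skills-based format 248/348 = 71.3% → the hybrid format
Overall: the hybrid format 339/571 = 59.4%, the skills-based format 408/615 = 66.3% → the skills-based format
The hybrid format wins each industry group but the skills-based format wins overall — the comparison reverses. The hybrid format's applications skew toward retail, which has a lower base rate.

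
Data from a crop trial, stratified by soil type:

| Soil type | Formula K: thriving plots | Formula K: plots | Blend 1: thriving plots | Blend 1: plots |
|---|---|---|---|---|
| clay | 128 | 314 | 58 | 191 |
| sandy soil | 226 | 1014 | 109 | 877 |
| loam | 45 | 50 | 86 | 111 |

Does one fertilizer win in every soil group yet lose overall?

Clay: Formula K 128/314 = 40.8%, Blend 1 58/191 = 30.4% → Formula K
Sandy soil: Formula K 226/1014 = 22.3%, Blend 1 109/877 = 12.4% → Formula K
Loam: Formula K 45/50 = 90.0%, Blend 1 86/111 = 77.5% → Formula K
Overall: Formula K 399/1378 = 29.0%, Blend 1 253/1179 = 21.5% → Formula K
Formula K wins overall and in every soil group — no reversal.

No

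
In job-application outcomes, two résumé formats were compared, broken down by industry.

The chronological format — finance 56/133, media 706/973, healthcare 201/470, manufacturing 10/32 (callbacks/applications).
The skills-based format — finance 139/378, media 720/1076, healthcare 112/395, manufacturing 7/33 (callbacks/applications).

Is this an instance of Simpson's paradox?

No

Finance: the chronological format 56/133 = 42.1%, the skills-based format 139/378 = 36.8% → the chronological format
Media: the chronological format 706/973 = 72.6%, the skills-based format 720/1076 = 66.9% → the chronological format
Healthcare: the chronological format 201/470 = 42.8%, the skills-based format 112/395 = 28.4% → the chronological format
Manufacturing: the chronological format 10/32 = 31.2%, the skills-based format 7/33 = 21.2% → the chronological format
Overall: the chronological format 973/1608 = 60.5%, the skills-based format 978/1882 = 52.0% → the chronological format
The chronological format wins overall and in every industry group — no reversal.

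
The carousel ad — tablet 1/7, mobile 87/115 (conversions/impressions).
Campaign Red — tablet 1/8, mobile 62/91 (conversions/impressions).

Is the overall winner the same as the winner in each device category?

Tablet: the carousel ad 1/7 = 14.3%, Campaign Red 1/8 = 12.5% → the carousel ad
Mobile: the carousel ad 87/115 = 75.7%, Campaign Red 62/91 = 68.1% → the carousel ad
Overall: the carousel ad 88/122 = 72.1%, Campaign Red 63/99 = 63.6% → the carousel ad
The carousel ad wins overall and in every device group — no reversal.

Yes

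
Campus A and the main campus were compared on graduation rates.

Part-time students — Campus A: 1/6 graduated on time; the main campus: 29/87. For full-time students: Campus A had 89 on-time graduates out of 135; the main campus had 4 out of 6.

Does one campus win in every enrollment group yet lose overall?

Part-time: Campus A 1/6 = 16.7%, the main campus 29/87 = 33.3% → the main campus
Full-time: Campus A 89/135 = 65.9%, the main campus 4/6 = 66.7% → the main campus
Overall: Campus A 90/141 = 63.8%, the main campus 33/93 = 35.5% → Campus A
The main campus wins each enrollment group but Campus A wins overall — the comparison reverses. The main campus's students skew toward part-time, which has a lower base rate.

Yes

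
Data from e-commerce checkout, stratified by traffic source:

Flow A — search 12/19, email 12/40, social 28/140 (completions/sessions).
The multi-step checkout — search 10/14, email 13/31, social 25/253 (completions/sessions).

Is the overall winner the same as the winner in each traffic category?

Search: Flow A 12/19 = 63.2%, the multi-step checkout 10/14 = 71.4% → the multi-step checkout
Email: Flow A 12/40 = 30.0%, the multi-step checkout 13/31 = 41.9% → the multi-step checkout
Social: Flow A 28/140 = 20.0%, the multi-step checkout 25/253 = 9.9% → Flow A
Overall: Flow A 52/199 = 26.1%, the multi-step checkout 48/298 = 16.1% → Flow A
Neither sweeps: Flow A wins 1 of 3 groups, the multi-step checkout wins 2. Flow A wins overall but not every group — no Simpson reversal.

No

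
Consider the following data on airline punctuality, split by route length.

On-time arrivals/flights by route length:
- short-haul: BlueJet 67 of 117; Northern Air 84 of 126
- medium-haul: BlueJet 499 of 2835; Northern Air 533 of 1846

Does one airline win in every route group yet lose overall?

No

Short-haul: BlueJet 67/117 = 57.3%, Northern Air 84/126 = 66.7% → Northern Air
Medium-haul: BlueJet 499/2835 = 17.6%, Northern Air 533/1846 = 28.9% → Northern Air
Overall: BlueJet 566/2952 = 19.2%, Northern Air 617/1972 = 31.3% → Northern Air
Northern Air wins overall and in every route group — no reversal.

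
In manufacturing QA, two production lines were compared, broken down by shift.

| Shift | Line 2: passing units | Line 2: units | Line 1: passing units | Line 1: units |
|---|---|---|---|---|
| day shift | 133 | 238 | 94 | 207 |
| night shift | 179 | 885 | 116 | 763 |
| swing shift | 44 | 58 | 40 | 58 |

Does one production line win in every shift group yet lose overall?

No

Day shift: Line 2 133/238 = 55.9%, Line 1 94/207 = 45.4% → Line 2
Night shift: Line 2 179/885 = 20.2%, Line 1 116/763 = 15.2% → Line 2
Swing shift: Line 2 44/58 = 75.9%, Line 1 40/58 = 69.0% → Line 2
Overall: Line 2 356/1181 = 30.1%, Line 1 250/1028 = 24.3% → Line 2
Line 2 wins overall and in every shift group — no reversal.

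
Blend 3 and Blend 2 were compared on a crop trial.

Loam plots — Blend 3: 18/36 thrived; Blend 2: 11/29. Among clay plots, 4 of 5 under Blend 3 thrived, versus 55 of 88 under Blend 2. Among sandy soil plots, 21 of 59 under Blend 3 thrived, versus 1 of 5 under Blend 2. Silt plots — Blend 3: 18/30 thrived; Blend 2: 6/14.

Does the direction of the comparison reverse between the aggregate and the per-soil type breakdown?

Yes

Loam: Blend 3 18/36 = 50.0%, Blend 2 11/29 = 37.9% → Blend 3
Clay: Blend 3 4/5 = 80.0%, Blend 2 55/88 = 62.5% → Blend 3
Sandy soil: Blend 3 21/59 = 35.6%, Blend 2 1/5 = 20.0% → Blend 3
Silt: Blend 3 18/30 = 60.0%, Blend 2 6/14 = 42.9% → Blend 3
Overall: Blend 3 61/130 = 46.9%, Blend 2 73/136 = 53.7% → Blend 2
Blend 3 wins each soil group but Blend 2 wins overall — the comparison reverses. Blend 3's plots skew toward sandy soil, which has a lower base rate.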